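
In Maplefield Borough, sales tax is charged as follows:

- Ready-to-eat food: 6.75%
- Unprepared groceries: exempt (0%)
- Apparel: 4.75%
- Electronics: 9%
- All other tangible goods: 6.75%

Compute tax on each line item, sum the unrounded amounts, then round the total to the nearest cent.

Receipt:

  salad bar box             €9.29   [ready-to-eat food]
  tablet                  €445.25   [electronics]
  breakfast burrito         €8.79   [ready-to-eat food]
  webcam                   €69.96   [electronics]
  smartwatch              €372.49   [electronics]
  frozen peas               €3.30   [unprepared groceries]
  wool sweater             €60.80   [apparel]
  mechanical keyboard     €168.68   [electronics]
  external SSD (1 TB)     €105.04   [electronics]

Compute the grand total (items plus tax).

€1352.24

Salad bar box €9.29: ready-to-eat food → 6.75% → €0.627075
Tablet €445.25: electronics → 9% → €40.0725
Breakfast burrito €8.79: ready-to-eat food → 6.75% → €0.593325
Webcam €69.96: electronics → 9% → €6.2964
Smartwatch €372.49: electronics → 9% → €33.5241
Frozen peas €3.30: unprepared groceries → 0% → €0.00
Wool sweater €60.80: apparel → 4.75% → €2.888
Mechanical keyboard €168.68: electronics → 9% → €15.1812
External SSD (1 TB) €105.04: electronics → 9% → €9.4536
Subtotal = €1243.60; unrounded tax = €108.6362 → €108.64; total due = €1352.24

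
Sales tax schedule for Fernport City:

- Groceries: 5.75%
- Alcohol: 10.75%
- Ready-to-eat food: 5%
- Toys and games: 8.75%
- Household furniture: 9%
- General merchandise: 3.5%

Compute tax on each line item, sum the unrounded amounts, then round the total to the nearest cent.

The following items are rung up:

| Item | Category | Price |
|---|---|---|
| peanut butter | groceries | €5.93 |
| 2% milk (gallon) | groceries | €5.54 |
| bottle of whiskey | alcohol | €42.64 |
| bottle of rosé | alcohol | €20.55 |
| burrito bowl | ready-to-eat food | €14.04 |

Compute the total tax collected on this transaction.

Peanut butter €5.93: groceries → 5.75% → €0.340975
2% milk (gallon) €5.54: groceries → 5.75% → €0.31855
Bottle of whiskey €42.64: alcohol → 10.75% → €4.5838
Bottle of rosé €20.55: alcohol → 10.75% → €2.209125
Burrito bowl €14.04: ready-to-eat food → 5% → €0.702
Unrounded tax sum = €8.15445 → €8.15

€8.15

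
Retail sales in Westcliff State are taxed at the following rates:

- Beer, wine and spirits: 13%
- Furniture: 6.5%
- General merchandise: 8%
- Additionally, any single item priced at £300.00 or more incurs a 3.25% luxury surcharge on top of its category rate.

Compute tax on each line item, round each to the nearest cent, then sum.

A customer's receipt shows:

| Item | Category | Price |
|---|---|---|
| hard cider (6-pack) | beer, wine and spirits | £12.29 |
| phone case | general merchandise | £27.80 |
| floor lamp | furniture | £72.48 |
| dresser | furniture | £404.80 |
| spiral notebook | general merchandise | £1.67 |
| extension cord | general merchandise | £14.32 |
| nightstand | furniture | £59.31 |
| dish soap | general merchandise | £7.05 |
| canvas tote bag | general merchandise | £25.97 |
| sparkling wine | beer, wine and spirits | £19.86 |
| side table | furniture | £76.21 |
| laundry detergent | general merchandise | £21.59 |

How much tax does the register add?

Hard cider (6-pack) £12.29: beer, wine and spirits → 13% → £1.60
Phone case £27.80: general merchandise → 8% → £2.22
Floor lamp £72.48: furniture → 6.5% → £4.71
Dresser £404.80: furniture → 6.5% + 3.25% surcharge = 9.75% → £39.47
Spiral notebook £1.67: general merchandise → 8% → £0.13
Extension cord £14.32: general merchandise → 8% → £1.15
Nightstand £59.31: furniture → 6.5% → £3.86
Dish soap £7.05: general merchandise → 8% → £0.56
Canvas tote bag £25.97: general merchandise → 8% → £2.08
Sparkling wine £19.86: beer, wine and spirits → 13% → £2.58
Side table £76.21: furniture → 6.5% → £4.95
Laundry detergent £21.59: general merchandise → 8% → £1.73
Total tax = £1.60 + £2.22 + £4.71 + £39.47 + £0.13 + £1.15 + £3.86 + £0.56 + £2.08 + £2.58 + £4.95 + £1.73 = £65.04

£65.04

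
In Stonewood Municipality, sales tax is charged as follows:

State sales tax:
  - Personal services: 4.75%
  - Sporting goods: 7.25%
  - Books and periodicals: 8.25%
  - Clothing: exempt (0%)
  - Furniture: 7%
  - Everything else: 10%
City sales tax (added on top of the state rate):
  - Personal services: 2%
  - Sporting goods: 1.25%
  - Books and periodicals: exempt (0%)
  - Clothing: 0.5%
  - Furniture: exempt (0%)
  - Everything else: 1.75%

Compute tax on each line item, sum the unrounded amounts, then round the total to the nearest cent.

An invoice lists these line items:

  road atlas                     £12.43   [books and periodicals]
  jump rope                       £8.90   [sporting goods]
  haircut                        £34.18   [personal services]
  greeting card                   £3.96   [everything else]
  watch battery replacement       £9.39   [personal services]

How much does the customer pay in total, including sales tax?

£74.05

Road atlas £12.43: books and periodicals → 8.25% + 0% city = 8.25% → £1.025475
Jump rope £8.90: sporting goods → 7.25% + 1.25% city = 8.5% → £0.7565
Haircut £34.18: personal services → 4.75% + 2% city = 6.75% → £2.30715
Greeting card £3.96: everything else → 10% + 1.75% city = 11.75% → £0.4653
Watch battery replacement £9.39: personal services → 4.75% + 2% city = 6.75% → £0.633825
Subtotal = £68.86; unrounded tax = £5.18825 → £5.19; total due = £74.05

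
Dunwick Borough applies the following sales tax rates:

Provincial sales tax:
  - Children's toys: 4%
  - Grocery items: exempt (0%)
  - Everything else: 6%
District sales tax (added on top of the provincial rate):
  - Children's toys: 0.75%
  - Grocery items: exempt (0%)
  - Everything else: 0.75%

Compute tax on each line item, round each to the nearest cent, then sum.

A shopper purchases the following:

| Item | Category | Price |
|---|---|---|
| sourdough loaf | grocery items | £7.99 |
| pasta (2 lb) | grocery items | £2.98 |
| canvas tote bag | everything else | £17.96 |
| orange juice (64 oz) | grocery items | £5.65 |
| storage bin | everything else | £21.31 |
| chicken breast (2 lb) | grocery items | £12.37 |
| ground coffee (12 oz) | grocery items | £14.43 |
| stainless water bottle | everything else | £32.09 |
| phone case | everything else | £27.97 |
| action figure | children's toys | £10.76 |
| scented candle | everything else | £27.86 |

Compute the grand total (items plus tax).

Sourdough loaf £7.99: grocery items → 0% + 0% district = 0% → £0.00
Pasta (2 lb) £2.98: grocery items → 0% + 0% district = 0% → £0.00
Canvas tote bag £17.96: everything else → 6% + 0.75% district = 6.75% → £1.21
Orange juice (64 oz) £5.65: grocery items → 0% + 0% district = 0% → £0.00
Storage bin £21.31: everything else → 6% + 0.75% district = 6.75% → £1.44
Chicken breast (2 lb) £12.37: grocery items → 0% + 0% district = 0% → £0.00
Ground coffee (12 oz) £14.43: grocery items → 0% + 0% district = 0% → £0.00
Stainless water bottle £32.09: everything else → 6% + 0.75% district = 6.75% → £2.17
Phone case £27.97: everything else → 6% + 0.75% district = 6.75% → £1.89
Action figure £10.76: children's toys → 4% + 0.75% district = 4.75% → £0.51
Scented candle £27.86: everything else → 6% + 0.75% district = 6.75% → £1.88
Subtotal = £181.37; tax = £9.10; total due = £190.47

£190.47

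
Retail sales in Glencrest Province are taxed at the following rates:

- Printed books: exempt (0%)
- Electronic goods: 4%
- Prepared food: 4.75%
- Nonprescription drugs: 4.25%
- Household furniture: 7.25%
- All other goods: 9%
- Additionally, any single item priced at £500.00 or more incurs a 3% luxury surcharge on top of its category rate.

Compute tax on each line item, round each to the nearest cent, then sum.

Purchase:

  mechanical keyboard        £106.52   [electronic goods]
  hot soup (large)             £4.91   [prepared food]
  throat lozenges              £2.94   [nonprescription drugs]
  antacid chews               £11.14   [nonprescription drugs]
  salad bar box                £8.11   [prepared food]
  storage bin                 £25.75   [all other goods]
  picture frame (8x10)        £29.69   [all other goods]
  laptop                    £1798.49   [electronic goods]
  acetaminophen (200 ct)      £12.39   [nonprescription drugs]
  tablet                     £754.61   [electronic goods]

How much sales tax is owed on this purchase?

Mechanical keyboard £106.52: electronic goods → 4% → £4.26
Hot soup (large) £4.91: prepared food → 4.75% → £0.23
Throat lozenges £2.94: nonprescription drugs → 4.25% → £0.12
Antacid chews £11.14: nonprescription drugs → 4.25% → £0.47
Salad bar box £8.11: prepared food → 4.75% → £0.39
Storage bin £25.75: all other goods → 9% → £2.32
Picture frame (8x10) £29.69: all other goods → 9% → £2.67
Laptop £1798.49: electronic goods → 4% + 3% surcharge = 7% → £125.89
Acetaminophen (200 ct) £12.39: nonprescription drugs → 4.25% → £0.53
Tablet £754.61: electronic goods → 4% + 3% surcharge = 7% → £52.82
Total tax = £4.26 + £0.23 + £0.12 + £0.47 + £0.39 + £2.32 + £2.67 + £125.89 + £0.53 + £52.82 = £189.70

£189.70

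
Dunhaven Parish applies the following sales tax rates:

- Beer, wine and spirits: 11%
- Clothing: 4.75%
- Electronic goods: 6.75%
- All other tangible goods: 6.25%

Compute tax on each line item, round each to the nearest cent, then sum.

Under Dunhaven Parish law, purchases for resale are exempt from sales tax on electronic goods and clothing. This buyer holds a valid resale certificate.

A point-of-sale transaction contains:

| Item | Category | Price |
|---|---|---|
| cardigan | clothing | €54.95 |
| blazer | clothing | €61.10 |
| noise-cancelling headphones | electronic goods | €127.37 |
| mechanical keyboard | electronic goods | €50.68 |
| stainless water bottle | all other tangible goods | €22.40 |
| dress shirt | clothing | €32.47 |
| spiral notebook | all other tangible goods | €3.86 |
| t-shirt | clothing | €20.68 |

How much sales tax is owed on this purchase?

Cardigan €54.95: clothing, buyer-exempt → 0% → €0.00
Blazer €61.10: clothing, buyer-exempt → 0% → €0.00
Noise-cancelling headphones €127.37: electronic goods, buyer-exempt → 0% → €0.00
Mechanical keyboard €50.68: electronic goods, buyer-exempt → 0% → €0.00
Stainless water bottle €22.40: all other tangible goods → 6.25% → €1.40
Dress shirt €32.47: clothing, buyer-exempt → 0% → €0.00
Spiral notebook €3.86: all other tangible goods → 6.25% → €0.24
T-shirt €20.68: clothing, buyer-exempt → 0% → €0.00
Total tax = €1.40 + €0.24 = €1.64

€1.64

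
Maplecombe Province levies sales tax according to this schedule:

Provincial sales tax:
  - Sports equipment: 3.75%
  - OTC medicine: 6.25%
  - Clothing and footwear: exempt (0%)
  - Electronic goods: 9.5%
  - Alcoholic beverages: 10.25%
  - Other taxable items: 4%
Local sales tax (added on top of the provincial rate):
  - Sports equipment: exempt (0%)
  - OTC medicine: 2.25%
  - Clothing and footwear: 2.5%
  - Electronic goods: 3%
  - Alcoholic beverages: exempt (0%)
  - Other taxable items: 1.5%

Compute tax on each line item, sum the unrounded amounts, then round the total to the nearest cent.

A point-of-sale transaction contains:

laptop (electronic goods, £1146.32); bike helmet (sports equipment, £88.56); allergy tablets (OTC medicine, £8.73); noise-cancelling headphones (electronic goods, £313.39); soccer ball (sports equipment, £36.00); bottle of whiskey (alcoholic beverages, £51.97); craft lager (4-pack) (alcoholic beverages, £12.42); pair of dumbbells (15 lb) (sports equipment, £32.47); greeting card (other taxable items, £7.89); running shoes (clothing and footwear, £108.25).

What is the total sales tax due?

Laptop £1146.32: electronic goods → 9.5% + 3% local = 12.5% → £143.29
Bike helmet £88.56: sports equipment → 3.75% + 0% local = 3.75% → £3.321
Allergy tablets £8.73: OTC medicine → 6.25% + 2.25% local = 8.5% → £0.74205
Noise-cancelling headphones £313.39: electronic goods → 9.5% + 3% local = 12.5% → £39.17375
Soccer ball £36.00: sports equipment → 3.75% + 0% local = 3.75% → £1.35
Bottle of whiskey £51.97: alcoholic beverages → 10.25% + 0% local = 10.25% → £5.326925
Craft lager (4-pack) £12.42: alcoholic beverages → 10.25% + 0% local = 10.25% → £1.27305
Pair of dumbbells (15 lb) £32.47: sports equipment → 3.75% + 0% local = 3.75% → £1.217625
Greeting card £7.89: other taxable items → 4% + 1.5% local = 5.5% → £0.43395
Running shoes £108.25: clothing and footwear → 0% + 2.5% local = 2.5% → £2.70625
Unrounded tax sum = £198.8346 → £198.83

£198.83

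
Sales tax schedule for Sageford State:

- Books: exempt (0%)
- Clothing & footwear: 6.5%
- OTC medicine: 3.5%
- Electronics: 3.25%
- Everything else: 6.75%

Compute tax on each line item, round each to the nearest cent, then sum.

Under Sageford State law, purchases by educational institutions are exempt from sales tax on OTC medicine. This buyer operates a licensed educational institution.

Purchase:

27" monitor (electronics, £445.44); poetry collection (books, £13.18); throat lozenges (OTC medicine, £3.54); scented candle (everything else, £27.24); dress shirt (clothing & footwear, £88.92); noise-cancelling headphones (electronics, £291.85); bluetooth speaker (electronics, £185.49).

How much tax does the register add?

£37.62

27" monitor £445.44: electronics → 3.25% → £14.48
Poetry collection £13.18: books → 0% → £0.00
Throat lozenges £3.54: OTC medicine, buyer-exempt → 0% → £0.00
Scented candle £27.24: everything else → 6.75% → £1.84
Dress shirt £88.92: clothing & footwear → 6.5% → £5.78
Noise-cancelling headphones £291.85: electronics → 3.25% → £9.49
Bluetooth speaker £185.49: electronics → 3.25% → £6.03
Total tax = £14.48 + £1.84 + £5.78 + £9.49 + £6.03 = £37.62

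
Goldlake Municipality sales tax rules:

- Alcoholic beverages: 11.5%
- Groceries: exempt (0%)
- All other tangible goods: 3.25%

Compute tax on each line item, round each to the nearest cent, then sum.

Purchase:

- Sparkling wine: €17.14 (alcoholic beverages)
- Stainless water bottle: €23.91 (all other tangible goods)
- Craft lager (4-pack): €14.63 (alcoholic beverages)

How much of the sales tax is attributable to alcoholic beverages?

Sparkling wine €17.14: alcoholic beverages → 11.5% → €1.97
Craft lager (4-pack) €14.63: alcoholic beverages → 11.5% → €1.68
Tax on alcoholic beverages = €1.97 + €1.68 = €3.65

€3.65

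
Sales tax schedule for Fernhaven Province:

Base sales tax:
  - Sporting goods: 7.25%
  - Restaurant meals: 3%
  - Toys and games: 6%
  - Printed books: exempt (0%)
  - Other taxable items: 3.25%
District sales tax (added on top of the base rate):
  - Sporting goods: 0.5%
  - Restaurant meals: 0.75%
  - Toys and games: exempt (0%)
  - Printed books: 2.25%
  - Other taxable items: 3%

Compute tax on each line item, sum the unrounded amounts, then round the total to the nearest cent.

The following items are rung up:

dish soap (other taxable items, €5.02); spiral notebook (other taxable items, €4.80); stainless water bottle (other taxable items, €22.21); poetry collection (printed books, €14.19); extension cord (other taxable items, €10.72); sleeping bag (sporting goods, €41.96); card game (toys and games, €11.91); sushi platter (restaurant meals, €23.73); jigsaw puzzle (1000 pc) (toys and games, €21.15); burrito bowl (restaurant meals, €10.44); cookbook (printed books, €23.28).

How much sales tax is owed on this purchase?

Dish soap €5.02: other taxable items → 3.25% + 3% district = 6.25% → €0.31375
Spiral notebook €4.80: other taxable items → 3.25% + 3% district = 6.25% → €0.30
Stainless water bottle €22.21: other taxable items → 3.25% + 3% district = 6.25% → €1.388125
Poetry collection €14.19: printed books → 0% + 2.25% district = 2.25% → €0.319275
Extension cord €10.72: other taxable items → 3.25% + 3% district = 6.25% → €0.67
Sleeping bag €41.96: sporting goods → 7.25% + 0.5% district = 7.75% → €3.2519
Card game €11.91: toys and games → 6% + 0% district = 6% → €0.7146
Sushi platter €23.73: restaurant meals → 3% + 0.75% district = 3.75% → €0.889875
Jigsaw puzzle (1000 pc) €21.15: toys and games → 6% + 0% district = 6% → €1.269
Burrito bowl €10.44: restaurant meals → 3% + 0.75% district = 3.75% → €0.3915
Cookbook €23.28: printed books → 0% + 2.25% district = 2.25% → €0.5238
Unrounded tax sum = €10.031825 → €10.03

€10.03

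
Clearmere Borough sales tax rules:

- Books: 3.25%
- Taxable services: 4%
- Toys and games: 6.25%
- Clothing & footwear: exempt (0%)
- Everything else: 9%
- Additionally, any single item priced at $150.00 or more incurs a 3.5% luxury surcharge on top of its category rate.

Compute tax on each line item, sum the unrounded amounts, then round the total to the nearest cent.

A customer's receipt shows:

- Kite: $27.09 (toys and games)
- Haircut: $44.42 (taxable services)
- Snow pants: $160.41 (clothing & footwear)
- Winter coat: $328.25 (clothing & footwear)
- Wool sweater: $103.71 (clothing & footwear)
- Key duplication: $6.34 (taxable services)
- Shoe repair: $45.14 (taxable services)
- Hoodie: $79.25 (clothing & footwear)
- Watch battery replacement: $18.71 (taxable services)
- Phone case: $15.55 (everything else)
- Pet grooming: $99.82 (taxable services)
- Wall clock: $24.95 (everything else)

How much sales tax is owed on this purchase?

$31.02

Kite $27.09: toys and games → 6.25% → $1.693125
Haircut $44.42: taxable services → 4% → $1.7768
Snow pants $160.41: clothing & footwear → 0% + 3.5% surcharge = 3.5% → $5.61435
Winter coat $328.25: clothing & footwear → 0% + 3.5% surcharge = 3.5% → $11.48875
Wool sweater $103.71: clothing & footwear → 0% → $0.00
Key duplication $6.34: taxable services → 4% → $0.2536
Shoe repair $45.14: taxable services → 4% → $1.8056
Hoodie $79.25: clothing & footwear → 0% → $0.00
Watch battery replacement $18.71: taxable services → 4% → $0.7484
Phone case $15.55: everything else → 9% → $1.3995
Pet grooming $99.82: taxable services → 4% → $3.9928
Wall clock $24.95: everything else → 9% → $2.2455
Unrounded tax sum = $31.018425 → $31.02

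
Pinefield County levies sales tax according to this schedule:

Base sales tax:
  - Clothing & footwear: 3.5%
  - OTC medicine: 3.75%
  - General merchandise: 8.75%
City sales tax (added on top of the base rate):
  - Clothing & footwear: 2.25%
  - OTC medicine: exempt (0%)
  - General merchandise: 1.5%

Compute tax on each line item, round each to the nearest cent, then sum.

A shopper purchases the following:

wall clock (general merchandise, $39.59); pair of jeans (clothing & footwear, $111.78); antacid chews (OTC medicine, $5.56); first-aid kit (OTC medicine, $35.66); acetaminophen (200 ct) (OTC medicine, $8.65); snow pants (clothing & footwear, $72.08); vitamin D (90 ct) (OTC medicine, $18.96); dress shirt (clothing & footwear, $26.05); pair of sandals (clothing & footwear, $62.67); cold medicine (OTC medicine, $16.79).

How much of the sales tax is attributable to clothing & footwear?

$15.67

Pair of jeans $111.78: clothing & footwear → 3.5% + 2.25% city = 5.75% → $6.43
Snow pants $72.08: clothing & footwear → 3.5% + 2.25% city = 5.75% → $4.14
Dress shirt $26.05: clothing & footwear → 3.5% + 2.25% city = 5.75% → $1.50
Pair of sandals $62.67: clothing & footwear → 3.5% + 2.25% city = 5.75% → $3.60
Tax on clothing & footwear = $6.43 + $4.14 + $1.50 + $3.60 = $15.67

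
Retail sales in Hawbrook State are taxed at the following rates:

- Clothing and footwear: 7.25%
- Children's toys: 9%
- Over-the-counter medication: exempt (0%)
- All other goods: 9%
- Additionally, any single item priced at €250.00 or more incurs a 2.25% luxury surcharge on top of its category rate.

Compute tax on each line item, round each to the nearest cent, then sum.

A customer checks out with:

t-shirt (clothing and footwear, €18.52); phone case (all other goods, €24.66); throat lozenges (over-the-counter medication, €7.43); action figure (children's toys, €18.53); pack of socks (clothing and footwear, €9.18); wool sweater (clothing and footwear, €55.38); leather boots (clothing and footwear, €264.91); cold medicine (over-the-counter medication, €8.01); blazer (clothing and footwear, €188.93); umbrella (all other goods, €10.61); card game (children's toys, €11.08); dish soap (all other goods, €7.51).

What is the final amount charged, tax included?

T-shirt €18.52: clothing and footwear → 7.25% → €1.34
Phone case €24.66: all other goods → 9% → €2.22
Throat lozenges €7.43: over-the-counter medication → 0% → €0.00
Action figure €18.53: children's toys → 9% → €1.67
Pack of socks €9.18: clothing and footwear → 7.25% → €0.67
Wool sweater €55.38: clothing and footwear → 7.25% → €4.02
Leather boots €264.91: clothing and footwear → 7.25% + 2.25% surcharge = 9.5% → €25.17
Cold medicine €8.01: over-the-counter medication → 0% → €0.00
Blazer €188.93: clothing and footwear → 7.25% → €13.70
Umbrella €10.61: all other goods → 9% → €0.95
Card game €11.08: children's toys → 9% → €1.00
Dish soap €7.51: all other goods → 9% → €0.68
Subtotal = €624.75; tax = €51.42; total due = €676.17

€676.17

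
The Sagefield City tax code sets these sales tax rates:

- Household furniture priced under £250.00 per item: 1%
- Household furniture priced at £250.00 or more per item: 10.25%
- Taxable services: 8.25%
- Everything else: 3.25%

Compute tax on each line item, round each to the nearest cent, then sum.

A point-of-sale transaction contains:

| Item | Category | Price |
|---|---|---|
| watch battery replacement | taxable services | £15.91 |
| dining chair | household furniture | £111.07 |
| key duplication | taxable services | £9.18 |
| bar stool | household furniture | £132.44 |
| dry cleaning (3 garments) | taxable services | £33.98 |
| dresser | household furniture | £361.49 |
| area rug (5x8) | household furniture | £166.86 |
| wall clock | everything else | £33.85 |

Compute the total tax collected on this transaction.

Watch battery replacement £15.91: taxable services → 8.25% → £1.31
Dining chair £111.07: household furniture, under £250.00 → 1% → £1.11
Key duplication £9.18: taxable services → 8.25% → £0.76
Bar stool £132.44: household furniture, under £250.00 → 1% → £1.32
Dry cleaning (3 garments) £33.98: taxable services → 8.25% → £2.80
Dresser £361.49: household furniture, £250.00 or more → 10.25% → £37.05
Area rug (5x8) £166.86: household furniture, under £250.00 → 1% → £1.67
Wall clock £33.85: everything else → 3.25% → £1.10
Total tax = £1.31 + £1.11 + £0.76 + £1.32 + £2.80 + £37.05 + £1.67 + £1.10 = £47.12

£47.12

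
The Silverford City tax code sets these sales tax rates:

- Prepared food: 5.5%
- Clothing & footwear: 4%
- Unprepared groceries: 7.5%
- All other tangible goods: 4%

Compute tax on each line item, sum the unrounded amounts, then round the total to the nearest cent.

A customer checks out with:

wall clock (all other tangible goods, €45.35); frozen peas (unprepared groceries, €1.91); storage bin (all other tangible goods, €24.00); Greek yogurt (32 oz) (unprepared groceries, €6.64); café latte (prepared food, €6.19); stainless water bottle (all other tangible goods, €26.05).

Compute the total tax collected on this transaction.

Wall clock €45.35: all other tangible goods → 4% → €1.814
Frozen peas €1.91: unprepared groceries → 7.5% → €0.14325
Storage bin €24.00: all other tangible goods → 4% → €0.96
Greek yogurt (32 oz) €6.64: unprepared groceries → 7.5% → €0.498
Café latte €6.19: prepared food → 5.5% → €0.34045
Stainless water bottle €26.05: all other tangible goods → 4% → €1.042
Unrounded tax sum = €4.7977 → €4.80

€4.80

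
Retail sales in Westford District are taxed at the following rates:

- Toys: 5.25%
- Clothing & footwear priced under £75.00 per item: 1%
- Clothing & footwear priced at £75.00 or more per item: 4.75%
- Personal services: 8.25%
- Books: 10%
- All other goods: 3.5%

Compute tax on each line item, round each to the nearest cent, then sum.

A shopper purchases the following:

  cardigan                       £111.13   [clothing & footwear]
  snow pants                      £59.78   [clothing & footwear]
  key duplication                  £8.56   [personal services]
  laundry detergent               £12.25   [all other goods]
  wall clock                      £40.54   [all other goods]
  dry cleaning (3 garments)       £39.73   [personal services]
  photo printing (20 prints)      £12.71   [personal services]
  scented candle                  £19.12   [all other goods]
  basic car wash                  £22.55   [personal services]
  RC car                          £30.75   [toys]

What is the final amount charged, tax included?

£374.03

Cardigan £111.13: clothing & footwear, £75.00 or more → 4.75% → £5.28
Snow pants £59.78: clothing & footwear, under £75.00 → 1% → £0.60
Key duplication £8.56: personal services → 8.25% → £0.71
Laundry detergent £12.25: all other goods → 3.5% → £0.43
Wall clock £40.54: all other goods → 3.5% → £1.42
Dry cleaning (3 garments) £39.73: personal services → 8.25% → £3.28
Photo printing (20 prints) £12.71: personal services → 8.25% → £1.05
Scented candle £19.12: all other goods → 3.5% → £0.67
Basic car wash £22.55: personal services → 8.25% → £1.86
RC car £30.75: toys → 5.25% → £1.61
Subtotal = £357.12; tax = £16.91; total due = £374.03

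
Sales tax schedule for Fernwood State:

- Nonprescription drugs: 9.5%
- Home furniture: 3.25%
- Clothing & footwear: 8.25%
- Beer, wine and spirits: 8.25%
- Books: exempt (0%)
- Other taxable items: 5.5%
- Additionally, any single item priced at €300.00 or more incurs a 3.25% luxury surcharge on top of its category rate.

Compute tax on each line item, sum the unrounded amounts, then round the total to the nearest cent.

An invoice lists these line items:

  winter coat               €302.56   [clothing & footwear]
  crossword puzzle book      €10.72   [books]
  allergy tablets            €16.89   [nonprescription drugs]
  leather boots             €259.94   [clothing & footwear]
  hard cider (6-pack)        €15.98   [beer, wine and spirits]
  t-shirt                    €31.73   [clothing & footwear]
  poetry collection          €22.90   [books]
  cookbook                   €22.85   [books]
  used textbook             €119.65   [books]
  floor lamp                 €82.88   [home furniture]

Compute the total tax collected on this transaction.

Winter coat €302.56: clothing & footwear → 8.25% + 3.25% surcharge = 11.5% → €34.7944
Crossword puzzle book €10.72: books → 0% → €0.00
Allergy tablets €16.89: nonprescription drugs → 9.5% → €1.60455
Leather boots €259.94: clothing & footwear → 8.25% → €21.44505
Hard cider (6-pack) €15.98: beer, wine and spirits → 8.25% → €1.31835
T-shirt €31.73: clothing & footwear → 8.25% → €2.617725
Poetry collection €22.90: books → 0% → €0.00
Cookbook €22.85: books → 0% → €0.00
Used textbook €119.65: books → 0% → €0.00
Floor lamp €82.88: home furniture → 3.25% → €2.6936
Unrounded tax sum = €64.473675 → €64.47

€64.47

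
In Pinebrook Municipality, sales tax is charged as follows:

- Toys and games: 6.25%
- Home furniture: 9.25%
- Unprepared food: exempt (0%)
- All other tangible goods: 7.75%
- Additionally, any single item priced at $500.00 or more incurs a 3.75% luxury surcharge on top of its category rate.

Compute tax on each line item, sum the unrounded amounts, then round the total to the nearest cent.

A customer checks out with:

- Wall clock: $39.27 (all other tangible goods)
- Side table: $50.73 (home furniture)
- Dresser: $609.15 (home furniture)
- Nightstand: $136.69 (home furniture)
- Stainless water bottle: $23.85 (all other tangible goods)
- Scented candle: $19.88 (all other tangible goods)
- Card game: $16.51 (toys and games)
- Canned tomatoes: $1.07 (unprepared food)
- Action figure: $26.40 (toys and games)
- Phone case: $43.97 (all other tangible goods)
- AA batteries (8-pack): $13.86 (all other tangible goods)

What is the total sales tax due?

$110.12

Wall clock $39.27: all other tangible goods → 7.75% → $3.043425
Side table $50.73: home furniture → 9.25% → $4.692525
Dresser $609.15: home furniture → 9.25% + 3.75% surcharge = 13% → $79.1895
Nightstand $136.69: home furniture → 9.25% → $12.643825
Stainless water bottle $23.85: all other tangible goods → 7.75% → $1.848375
Scented candle $19.88: all other tangible goods → 7.75% → $1.5407
Card game $16.51: toys and games → 6.25% → $1.031875
Canned tomatoes $1.07: unprepared food → 0% → $0.00
Action figure $26.40: toys and games → 6.25% → $1.65
Phone case $43.97: all other tangible goods → 7.75% → $3.407675
AA batteries (8-pack) $13.86: all other tangible goods → 7.75% → $1.07415
Unrounded tax sum = $110.12205 → $110.12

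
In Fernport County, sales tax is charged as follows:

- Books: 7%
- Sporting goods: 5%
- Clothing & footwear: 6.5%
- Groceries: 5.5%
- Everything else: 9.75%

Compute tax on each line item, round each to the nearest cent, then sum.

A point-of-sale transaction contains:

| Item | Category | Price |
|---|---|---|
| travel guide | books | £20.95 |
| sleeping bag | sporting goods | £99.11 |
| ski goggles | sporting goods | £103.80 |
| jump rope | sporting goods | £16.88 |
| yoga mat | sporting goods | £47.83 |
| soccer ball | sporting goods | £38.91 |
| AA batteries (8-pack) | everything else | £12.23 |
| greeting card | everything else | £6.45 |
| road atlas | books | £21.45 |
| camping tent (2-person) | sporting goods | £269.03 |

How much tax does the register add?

£33.57

Travel guide £20.95: books → 7% → £1.47
Sleeping bag £99.11: sporting goods → 5% → £4.96
Ski goggles £103.80: sporting goods → 5% → £5.19
Jump rope £16.88: sporting goods → 5% → £0.84
Yoga mat £47.83: sporting goods → 5% → £2.39
Soccer ball £38.91: sporting goods → 5% → £1.95
AA batteries (8-pack) £12.23: everything else → 9.75% → £1.19
Greeting card £6.45: everything else → 9.75% → £0.63
Road atlas £21.45: books → 7% → £1.50
Camping tent (2-person) £269.03: sporting goods → 5% → £13.45
Total tax = £1.47 + £4.96 + £5.19 + £0.84 + £2.39 + £1.95 + £1.19 + £0.63 + £1.50 + £13.45 = £33.57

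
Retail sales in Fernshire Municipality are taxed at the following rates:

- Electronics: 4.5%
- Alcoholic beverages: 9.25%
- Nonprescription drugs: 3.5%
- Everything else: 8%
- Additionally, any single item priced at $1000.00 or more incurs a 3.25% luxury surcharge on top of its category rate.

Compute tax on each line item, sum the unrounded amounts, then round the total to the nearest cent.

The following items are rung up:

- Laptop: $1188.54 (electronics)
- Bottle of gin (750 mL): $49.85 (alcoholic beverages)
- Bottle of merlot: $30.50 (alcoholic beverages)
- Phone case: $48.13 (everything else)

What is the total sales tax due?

$103.39

Laptop $1188.54: electronics → 4.5% + 3.25% surcharge = 7.75% → $92.11185
Bottle of gin (750 mL) $49.85: alcoholic beverages → 9.25% → $4.611125
Bottle of merlot $30.50: alcoholic beverages → 9.25% → $2.82125
Phone case $48.13: everything else → 8% → $3.8504
Unrounded tax sum = $103.394625 → $103.39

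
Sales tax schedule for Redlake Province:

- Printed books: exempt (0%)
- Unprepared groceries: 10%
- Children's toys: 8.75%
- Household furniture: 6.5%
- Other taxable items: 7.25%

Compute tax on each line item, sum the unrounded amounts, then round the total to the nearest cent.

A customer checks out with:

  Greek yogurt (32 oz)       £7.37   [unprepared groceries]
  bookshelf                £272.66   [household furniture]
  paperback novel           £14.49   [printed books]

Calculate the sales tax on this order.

Greek yogurt (32 oz) £7.37: unprepared groceries → 10% → £0.737
Bookshelf £272.66: household furniture → 6.5% → £17.7229
Paperback novel £14.49: printed books → 0% → £0.00
Unrounded tax sum = £18.4599 → £18.46

£18.46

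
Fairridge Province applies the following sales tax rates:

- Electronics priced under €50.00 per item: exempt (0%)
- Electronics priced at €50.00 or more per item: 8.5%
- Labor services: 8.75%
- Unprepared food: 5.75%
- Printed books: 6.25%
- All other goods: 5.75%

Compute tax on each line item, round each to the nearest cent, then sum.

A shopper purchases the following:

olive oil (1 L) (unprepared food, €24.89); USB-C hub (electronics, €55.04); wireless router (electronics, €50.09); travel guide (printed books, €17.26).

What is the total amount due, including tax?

€158.73

Olive oil (1 L) €24.89: unprepared food → 5.75% → €1.43
USB-C hub €55.04: electronics, €50.00 or more → 8.5% → €4.68
Wireless router €50.09: electronics, €50.00 or more → 8.5% → €4.26
Travel guide €17.26: printed books → 6.25% → €1.08
Subtotal = €147.28; tax = €11.45; total due = €158.73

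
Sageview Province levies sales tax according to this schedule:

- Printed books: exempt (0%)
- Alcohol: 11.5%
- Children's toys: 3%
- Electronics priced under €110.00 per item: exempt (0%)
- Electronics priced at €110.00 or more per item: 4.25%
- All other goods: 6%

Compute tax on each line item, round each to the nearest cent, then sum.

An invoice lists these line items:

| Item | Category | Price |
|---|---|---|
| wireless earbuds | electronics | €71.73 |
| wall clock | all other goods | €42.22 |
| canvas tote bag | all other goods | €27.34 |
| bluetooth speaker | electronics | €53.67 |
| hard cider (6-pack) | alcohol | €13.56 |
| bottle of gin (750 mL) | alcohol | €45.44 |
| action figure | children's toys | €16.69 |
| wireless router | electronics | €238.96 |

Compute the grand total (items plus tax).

€531.23

Wireless earbuds €71.73: electronics, under €110.00 → 0% → €0.00
Wall clock €42.22: all other goods → 6% → €2.53
Canvas tote bag €27.34: all other goods → 6% → €1.64
Bluetooth speaker €53.67: electronics, under €110.00 → 0% → €0.00
Hard cider (6-pack) €13.56: alcohol → 11.5% → €1.56
Bottle of gin (750 mL) €45.44: alcohol → 11.5% → €5.23
Action figure €16.69: children's toys → 3% → €0.50
Wireless router €238.96: electronics, €110.00 or more → 4.25% → €10.16
Subtotal = €509.61; tax = €21.62; total due = €531.23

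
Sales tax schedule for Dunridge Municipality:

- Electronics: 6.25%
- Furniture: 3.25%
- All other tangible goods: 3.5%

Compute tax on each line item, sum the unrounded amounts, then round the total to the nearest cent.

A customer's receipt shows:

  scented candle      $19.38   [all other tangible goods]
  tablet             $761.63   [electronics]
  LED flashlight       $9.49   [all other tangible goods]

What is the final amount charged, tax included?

Scented candle $19.38: all other tangible goods → 3.5% → $0.6783
Tablet $761.63: electronics → 6.25% → $47.601875
LED flashlight $9.49: all other tangible goods → 3.5% → $0.33215
Subtotal = $790.50; unrounded tax = $48.612325 → $48.61; total due = $839.11

$839.11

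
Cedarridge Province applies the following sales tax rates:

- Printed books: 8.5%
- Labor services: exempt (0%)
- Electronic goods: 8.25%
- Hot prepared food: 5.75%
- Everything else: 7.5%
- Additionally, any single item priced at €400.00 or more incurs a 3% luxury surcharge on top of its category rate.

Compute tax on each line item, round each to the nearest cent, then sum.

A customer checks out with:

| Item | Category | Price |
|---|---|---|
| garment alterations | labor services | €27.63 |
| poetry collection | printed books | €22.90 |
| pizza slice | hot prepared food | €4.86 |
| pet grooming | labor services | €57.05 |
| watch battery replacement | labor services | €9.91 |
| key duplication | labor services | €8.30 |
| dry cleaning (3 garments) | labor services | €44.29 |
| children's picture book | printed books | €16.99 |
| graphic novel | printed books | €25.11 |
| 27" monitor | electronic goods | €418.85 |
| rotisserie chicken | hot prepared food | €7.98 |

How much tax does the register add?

Garment alterations €27.63: labor services → 0% → €0.00
Poetry collection €22.90: printed books → 8.5% → €1.95
Pizza slice €4.86: hot prepared food → 5.75% → €0.28
Pet grooming €57.05: labor services → 0% → €0.00
Watch battery replacement €9.91: labor services → 0% → €0.00
Key duplication €8.30: labor services → 0% → €0.00
Dry cleaning (3 garments) €44.29: labor services → 0% → €0.00
Children's picture book €16.99: printed books → 8.5% → €1.44
Graphic novel €25.11: printed books → 8.5% → €2.13
27" monitor €418.85: electronic goods → 8.25% + 3% surcharge = 11.25% → €47.12
Rotisserie chicken €7.98: hot prepared food → 5.75% → €0.46
Total tax = €1.95 + €0.28 + €1.44 + €2.13 + €47.12 + €0.46 = €53.38

€53.38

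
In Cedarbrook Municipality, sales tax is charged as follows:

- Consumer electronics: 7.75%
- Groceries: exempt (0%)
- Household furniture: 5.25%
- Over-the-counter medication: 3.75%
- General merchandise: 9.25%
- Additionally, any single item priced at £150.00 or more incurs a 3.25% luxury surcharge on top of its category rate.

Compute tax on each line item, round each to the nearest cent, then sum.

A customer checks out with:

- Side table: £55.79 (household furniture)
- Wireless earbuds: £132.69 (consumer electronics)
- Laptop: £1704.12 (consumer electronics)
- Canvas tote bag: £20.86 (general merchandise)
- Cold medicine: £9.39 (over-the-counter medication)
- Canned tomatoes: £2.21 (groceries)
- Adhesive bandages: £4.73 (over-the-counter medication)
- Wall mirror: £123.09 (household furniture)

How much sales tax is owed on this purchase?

£209.58

Side table £55.79: household furniture → 5.25% → £2.93
Wireless earbuds £132.69: consumer electronics → 7.75% → £10.28
Laptop £1704.12: consumer electronics → 7.75% + 3.25% surcharge = 11% → £187.45
Canvas tote bag £20.86: general merchandise → 9.25% → £1.93
Cold medicine £9.39: over-the-counter medication → 3.75% → £0.35
Canned tomatoes £2.21: groceries → 0% → £0.00
Adhesive bandages £4.73: over-the-counter medication → 3.75% → £0.18
Wall mirror £123.09: household furniture → 5.25% → £6.46
Total tax = £2.93 + £10.28 + £187.45 + £1.93 + £0.35 + £0.18 + £6.46 = £209.58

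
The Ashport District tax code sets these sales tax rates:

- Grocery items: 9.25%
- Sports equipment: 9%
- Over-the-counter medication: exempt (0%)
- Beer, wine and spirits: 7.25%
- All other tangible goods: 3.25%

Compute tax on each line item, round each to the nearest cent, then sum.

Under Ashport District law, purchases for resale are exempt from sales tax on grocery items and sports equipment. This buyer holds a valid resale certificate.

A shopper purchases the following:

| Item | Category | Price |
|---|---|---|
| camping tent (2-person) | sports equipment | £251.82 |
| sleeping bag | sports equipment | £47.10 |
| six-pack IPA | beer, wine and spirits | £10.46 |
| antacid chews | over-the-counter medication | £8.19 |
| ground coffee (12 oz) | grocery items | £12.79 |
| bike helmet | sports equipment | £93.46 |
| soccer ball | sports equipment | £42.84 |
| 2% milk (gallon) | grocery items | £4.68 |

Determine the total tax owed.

Camping tent (2-person) £251.82: sports equipment, buyer-exempt → 0% → £0.00
Sleeping bag £47.10: sports equipment, buyer-exempt → 0% → £0.00
Six-pack IPA £10.46: beer, wine and spirits → 7.25% → £0.76
Antacid chews £8.19: over-the-counter medication → 0% → £0.00
Ground coffee (12 oz) £12.79: grocery items, buyer-exempt → 0% → £0.00
Bike helmet £93.46: sports equipment, buyer-exempt → 0% → £0.00
Soccer ball £42.84: sports equipment, buyer-exempt → 0% → £0.00
2% milk (gallon) £4.68: grocery items, buyer-exempt → 0% → £0.00
Total tax = £0.76

£0.76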